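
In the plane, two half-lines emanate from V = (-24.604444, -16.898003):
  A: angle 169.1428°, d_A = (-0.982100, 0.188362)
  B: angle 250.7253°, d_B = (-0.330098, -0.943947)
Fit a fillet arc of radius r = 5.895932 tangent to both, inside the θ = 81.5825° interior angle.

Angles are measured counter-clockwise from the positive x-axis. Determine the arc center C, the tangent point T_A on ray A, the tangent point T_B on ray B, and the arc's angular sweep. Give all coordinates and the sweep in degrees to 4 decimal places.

bisector direction at 209.9341° = (-0.866600,-0.499003)
center distance |VC| = r/sin(θ/2) = 5.895932/sin(40.7912°) = 9.024777
C = V + |VC|·bis = (-32.4253,-21.4014)
T_A = V + ((C−V)·d_A)·d_A = V + 6.8326·d_A = (-31.3148,-15.6110)
T_B = V + ((C−V)·d_B)·d_B = V + 6.8326·d_B = (-26.8599,-23.3476)
sweep = 180° − θ = 98.4175°

center=(-32.4253,-21.4014) T_A=(-31.3148,-15.6110) T_B=(-26.8599,-23.3476) sweep=98.4175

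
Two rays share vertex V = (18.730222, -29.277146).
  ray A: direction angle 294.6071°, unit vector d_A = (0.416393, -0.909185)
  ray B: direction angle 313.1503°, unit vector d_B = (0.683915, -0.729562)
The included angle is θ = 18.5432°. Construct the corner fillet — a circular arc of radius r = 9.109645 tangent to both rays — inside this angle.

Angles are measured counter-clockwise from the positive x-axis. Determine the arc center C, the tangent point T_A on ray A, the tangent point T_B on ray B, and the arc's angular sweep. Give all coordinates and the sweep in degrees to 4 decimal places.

bisector direction at 303.8787° = (0.557437,-0.830220)
center distance |VC| = r/sin(θ/2) = 9.109645/sin(9.2716°) = 56.541385
C = V + |VC|·bis = (50.2485,-76.2189)
T_A = V + ((C−V)·d_A)·d_A = V + 55.8027·d_A = (41.9661,-80.0121)
T_B = V + ((C−V)·d_B)·d_B = V + 55.8027·d_B = (56.8945,-69.9887)
sweep = 180° − θ = 161.4568°

center=(50.2485,-76.2189) T_A=(41.9661,-80.0121) T_B=(56.8945,-69.9887) sweep=161.4568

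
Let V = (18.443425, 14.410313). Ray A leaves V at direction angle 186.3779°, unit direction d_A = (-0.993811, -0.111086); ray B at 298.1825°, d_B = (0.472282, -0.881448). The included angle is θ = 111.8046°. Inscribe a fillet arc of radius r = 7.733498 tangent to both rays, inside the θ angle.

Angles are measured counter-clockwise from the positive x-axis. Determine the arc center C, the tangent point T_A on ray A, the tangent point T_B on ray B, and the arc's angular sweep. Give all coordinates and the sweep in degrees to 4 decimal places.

bisector direction at 242.2802° = (-0.465148,-0.885233)
center distance |VC| = r/sin(θ/2) = 7.733498/sin(55.9023°) = 9.339039
C = V + |VC|·bis = (14.0994,6.1431)
T_A = V + ((C−V)·d_A)·d_A = V + 5.2355·d_A = (13.2403,13.8287)
T_B = V + ((C−V)·d_B)·d_B = V + 5.2355·d_B = (20.9161,9.7955)
sweep = 180° − θ = 68.1954°

center=(14.0994,6.1431) T_A=(13.2403,13.8287) T_B=(20.9161,9.7955) sweep=68.1954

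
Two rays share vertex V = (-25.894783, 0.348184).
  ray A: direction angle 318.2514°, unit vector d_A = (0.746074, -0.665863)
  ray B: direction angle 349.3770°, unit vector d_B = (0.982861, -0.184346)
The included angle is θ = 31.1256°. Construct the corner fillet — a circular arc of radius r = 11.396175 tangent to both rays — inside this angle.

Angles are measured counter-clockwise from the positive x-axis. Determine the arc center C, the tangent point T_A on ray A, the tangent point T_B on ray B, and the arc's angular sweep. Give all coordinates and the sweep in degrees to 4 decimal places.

bisector direction at 333.8142° = (0.897368,-0.441283)
center distance |VC| = r/sin(θ/2) = 11.396175/sin(15.5628°) = 42.476377
C = V + |VC|·bis = (12.2221,-18.3959)
T_A = V + ((C−V)·d_A)·d_A = V + 40.9191·d_A = (4.6339,-26.8983)
T_B = V + ((C−V)·d_B)·d_B = V + 40.9191·d_B = (14.3230,-7.1951)
sweep = 180° − θ = 148.8744°

center=(12.2221,-18.3959) T_A=(4.6339,-26.8983) T_B=(14.3230,-7.1951) sweep=148.8744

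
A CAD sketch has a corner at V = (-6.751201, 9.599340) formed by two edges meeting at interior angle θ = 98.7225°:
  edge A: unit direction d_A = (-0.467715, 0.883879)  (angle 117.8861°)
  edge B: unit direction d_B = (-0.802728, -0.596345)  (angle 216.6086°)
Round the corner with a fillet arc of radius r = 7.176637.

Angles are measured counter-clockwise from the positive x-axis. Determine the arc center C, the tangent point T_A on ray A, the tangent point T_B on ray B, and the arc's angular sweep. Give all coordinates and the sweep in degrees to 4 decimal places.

center=(-15.9754,11.6870) T_A=(-9.6321,15.0436) T_B=(-11.6956,5.9261) sweep=81.2775

bisector direction at 167.2473° = (-0.975332,0.220743)
center distance |VC| = r/sin(θ/2) = 7.176637/sin(49.3612°) = 9.457490
C = V + |VC|·bis = (-15.9754,11.6870)
T_A = V + ((C−V)·d_A)·d_A = V + 6.1595·d_A = (-9.6321,15.0436)
T_B = V + ((C−V)·d_B)·d_B = V + 6.1595·d_B = (-11.6956,5.9261)
sweep = 180° − θ = 81.2775°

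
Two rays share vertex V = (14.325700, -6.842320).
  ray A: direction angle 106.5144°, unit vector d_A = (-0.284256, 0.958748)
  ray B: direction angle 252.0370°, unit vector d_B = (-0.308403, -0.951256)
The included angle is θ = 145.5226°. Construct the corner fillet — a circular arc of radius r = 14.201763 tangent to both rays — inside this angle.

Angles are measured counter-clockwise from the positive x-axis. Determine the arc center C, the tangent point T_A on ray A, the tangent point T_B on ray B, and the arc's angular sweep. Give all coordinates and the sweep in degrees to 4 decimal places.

center=(-0.5428,-6.6544) T_A=(13.0731,-2.6174) T_B=(12.9667,-11.0342) sweep=34.4774

bisector direction at 179.2757° = (-0.999920,0.012641)
center distance |VC| = r/sin(θ/2) = 14.201763/sin(72.7613°) = 14.869735
C = V + |VC|·bis = (-0.5428,-6.6544)
T_A = V + ((C−V)·d_A)·d_A = V + 4.4067·d_A = (13.0731,-2.6174)
T_B = V + ((C−V)·d_B)·d_B = V + 4.4067·d_B = (12.9667,-11.0342)
sweep = 180° − θ = 34.4774°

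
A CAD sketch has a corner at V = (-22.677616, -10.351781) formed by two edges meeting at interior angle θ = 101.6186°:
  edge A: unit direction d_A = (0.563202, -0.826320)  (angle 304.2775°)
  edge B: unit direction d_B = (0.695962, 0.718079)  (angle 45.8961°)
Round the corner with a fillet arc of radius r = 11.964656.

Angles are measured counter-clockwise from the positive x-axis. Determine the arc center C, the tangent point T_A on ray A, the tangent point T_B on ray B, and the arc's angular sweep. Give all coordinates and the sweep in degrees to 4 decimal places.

bisector direction at 355.0868° = (0.996326,-0.085646)
center distance |VC| = r/sin(θ/2) = 11.964656/sin(50.8093°) = 15.437328
C = V + |VC|·bis = (-7.2970,-11.6739)
T_A = V + ((C−V)·d_A)·d_A = V + 9.7549·d_A = (-17.1836,-18.4124)
T_B = V + ((C−V)·d_B)·d_B = V + 9.7549·d_B = (-15.8886,-3.3470)
sweep = 180° − θ = 78.3814°

center=(-7.2970,-11.6739) T_A=(-17.1836,-18.4124) T_B=(-15.8886,-3.3470) sweep=78.3814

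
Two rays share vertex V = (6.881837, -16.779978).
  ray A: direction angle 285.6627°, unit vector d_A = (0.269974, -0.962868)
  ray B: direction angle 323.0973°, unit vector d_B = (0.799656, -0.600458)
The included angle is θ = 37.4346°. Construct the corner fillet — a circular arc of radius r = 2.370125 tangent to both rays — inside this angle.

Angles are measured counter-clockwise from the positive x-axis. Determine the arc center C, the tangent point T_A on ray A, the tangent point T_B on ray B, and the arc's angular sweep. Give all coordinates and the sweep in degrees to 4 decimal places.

center=(11.0525,-22.8756) T_A=(8.7704,-23.5155) T_B=(12.4757,-20.9803) sweep=142.5654

bisector direction at 304.3800° = (0.564679,-0.825311)
center distance |VC| = r/sin(θ/2) = 2.370125/sin(18.7173°) = 7.385891
C = V + |VC|·bis = (11.0525,-22.8756)
T_A = V + ((C−V)·d_A)·d_A = V + 6.9953·d_A = (8.7704,-23.5155)
T_B = V + ((C−V)·d_B)·d_B = V + 6.9953·d_B = (12.4757,-20.9803)
sweep = 180° − θ = 142.5654°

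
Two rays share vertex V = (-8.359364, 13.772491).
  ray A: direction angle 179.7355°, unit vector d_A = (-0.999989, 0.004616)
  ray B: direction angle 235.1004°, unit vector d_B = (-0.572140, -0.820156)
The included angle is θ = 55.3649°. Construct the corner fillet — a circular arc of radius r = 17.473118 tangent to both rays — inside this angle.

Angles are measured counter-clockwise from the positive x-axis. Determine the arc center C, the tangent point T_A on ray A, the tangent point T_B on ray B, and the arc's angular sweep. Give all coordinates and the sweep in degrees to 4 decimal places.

center=(-41.7458,-3.5467) T_A=(-41.6652,13.9262) T_B=(-27.4152,-13.5438) sweep=124.6351

bisector direction at 207.4180° = (-0.887671,-0.460478)
center distance |VC| = r/sin(θ/2) = 17.473118/sin(27.6824°) = 37.611312
C = V + |VC|·bis = (-41.7458,-3.5467)
T_A = V + ((C−V)·d_A)·d_A = V + 33.3062·d_A = (-41.6652,13.9262)
T_B = V + ((C−V)·d_B)·d_B = V + 33.3062·d_B = (-27.4152,-13.5438)
sweep = 180° − θ = 124.6351°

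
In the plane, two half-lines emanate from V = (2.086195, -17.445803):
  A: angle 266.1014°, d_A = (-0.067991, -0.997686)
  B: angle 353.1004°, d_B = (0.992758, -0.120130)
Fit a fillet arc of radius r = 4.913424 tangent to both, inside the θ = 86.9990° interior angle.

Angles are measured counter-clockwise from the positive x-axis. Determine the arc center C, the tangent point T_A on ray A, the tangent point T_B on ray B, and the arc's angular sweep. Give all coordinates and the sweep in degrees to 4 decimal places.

bisector direction at 309.6009° = (0.637436,-0.770503)
center distance |VC| = r/sin(θ/2) = 4.913424/sin(43.4995°) = 7.137992
C = V + |VC|·bis = (6.6362,-22.9456)
T_A = V + ((C−V)·d_A)·d_A = V + 5.1778·d_A = (1.7342,-22.6116)
T_B = V + ((C−V)·d_B)·d_B = V + 5.1778·d_B = (7.2265,-18.0678)
sweep = 180° − θ = 93.0010°

center=(6.6362,-22.9456) T_A=(1.7342,-22.6116) T_B=(7.2265,-18.0678) sweep=93.0010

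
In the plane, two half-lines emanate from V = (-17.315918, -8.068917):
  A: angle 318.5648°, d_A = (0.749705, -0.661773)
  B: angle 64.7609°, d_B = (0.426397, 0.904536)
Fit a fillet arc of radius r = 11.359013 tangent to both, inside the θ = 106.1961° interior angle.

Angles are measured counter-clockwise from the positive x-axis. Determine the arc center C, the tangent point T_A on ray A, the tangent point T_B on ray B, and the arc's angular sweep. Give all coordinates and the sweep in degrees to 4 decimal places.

bisector direction at 11.6628° = (0.979354,0.202152)
center distance |VC| = r/sin(θ/2) = 11.359013/sin(53.0981°) = 14.204728
C = V + |VC|·bis = (-3.4045,-5.1974)
T_A = V + ((C−V)·d_A)·d_A = V + 8.5292·d_A = (-10.9215,-13.7133)
T_B = V + ((C−V)·d_B)·d_B = V + 8.5292·d_B = (-13.6791,-0.3540)
sweep = 180° − θ = 73.8039°

center=(-3.4045,-5.1974) T_A=(-10.9215,-13.7133) T_B=(-13.6791,-0.3540) sweep=73.8039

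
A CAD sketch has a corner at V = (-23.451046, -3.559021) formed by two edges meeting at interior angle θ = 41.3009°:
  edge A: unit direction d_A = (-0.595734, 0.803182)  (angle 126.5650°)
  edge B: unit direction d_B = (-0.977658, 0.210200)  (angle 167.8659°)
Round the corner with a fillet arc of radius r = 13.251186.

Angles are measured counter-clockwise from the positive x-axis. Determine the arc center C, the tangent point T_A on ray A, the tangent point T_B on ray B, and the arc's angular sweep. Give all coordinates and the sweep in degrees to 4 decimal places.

bisector direction at 147.2154° = (-0.840713,0.541482)
center distance |VC| = r/sin(θ/2) = 13.251186/sin(20.6504°) = 37.574351
C = V + |VC|·bis = (-55.0403,16.7868)
T_A = V + ((C−V)·d_A)·d_A = V + 35.1602·d_A = (-44.3972,24.6810)
T_B = V + ((C−V)·d_B)·d_B = V + 35.1602·d_B = (-57.8257,3.8317)
sweep = 180° − θ = 138.6991°

center=(-55.0403,16.7868) T_A=(-44.3972,24.6810) T_B=(-57.8257,3.8317) sweep=138.6991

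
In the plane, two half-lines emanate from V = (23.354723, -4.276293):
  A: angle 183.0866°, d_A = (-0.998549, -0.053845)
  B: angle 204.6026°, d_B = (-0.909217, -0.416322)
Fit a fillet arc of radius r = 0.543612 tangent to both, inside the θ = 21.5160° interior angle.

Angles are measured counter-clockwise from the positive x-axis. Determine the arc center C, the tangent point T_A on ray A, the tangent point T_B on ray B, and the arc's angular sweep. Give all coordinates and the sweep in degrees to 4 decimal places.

bisector direction at 193.8446° = (-0.970948,-0.239289)
center distance |VC| = r/sin(θ/2) = 0.543612/sin(10.7580°) = 2.912292
C = V + |VC|·bis = (20.5270,-4.9732)
T_A = V + ((C−V)·d_A)·d_A = V + 2.8611·d_A = (20.4978,-4.4304)
T_B = V + ((C−V)·d_B)·d_B = V + 2.8611·d_B = (20.7534,-5.4674)
sweep = 180° − θ = 158.4840°

center=(20.5270,-4.9732) T_A=(20.4978,-4.4304) T_B=(20.7534,-5.4674) sweep=158.4840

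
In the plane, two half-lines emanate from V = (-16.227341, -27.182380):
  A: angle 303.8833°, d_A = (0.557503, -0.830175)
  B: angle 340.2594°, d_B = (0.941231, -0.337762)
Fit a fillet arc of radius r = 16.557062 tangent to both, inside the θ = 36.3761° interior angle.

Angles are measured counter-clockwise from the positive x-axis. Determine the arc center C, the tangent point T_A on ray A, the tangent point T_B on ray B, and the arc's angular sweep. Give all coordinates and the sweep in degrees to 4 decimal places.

center=(25.6127,-59.7876) T_A=(11.8675,-69.0182) T_B=(31.2051,-44.2036) sweep=143.6239

bisector direction at 322.0714° = (0.788777,-0.614680)
center distance |VC| = r/sin(θ/2) = 16.557062/sin(18.1881°) = 53.044252
C = V + |VC|·bis = (25.6127,-59.7876)
T_A = V + ((C−V)·d_A)·d_A = V + 50.3940·d_A = (11.8675,-69.0182)
T_B = V + ((C−V)·d_B)·d_B = V + 50.3940·d_B = (31.2051,-44.2036)
sweep = 180° − θ = 143.6239°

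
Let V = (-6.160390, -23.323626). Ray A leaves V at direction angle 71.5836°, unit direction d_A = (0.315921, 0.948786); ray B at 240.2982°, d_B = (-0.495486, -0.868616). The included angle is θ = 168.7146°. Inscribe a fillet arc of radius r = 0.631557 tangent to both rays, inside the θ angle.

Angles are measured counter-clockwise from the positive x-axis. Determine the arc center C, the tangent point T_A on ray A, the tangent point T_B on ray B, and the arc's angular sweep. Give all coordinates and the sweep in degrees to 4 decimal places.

center=(-6.7399,-23.0649) T_A=(-6.1407,-23.2644) T_B=(-6.1913,-23.3778) sweep=11.2854

bisector direction at 155.9409° = (-0.913125,0.407679)
center distance |VC| = r/sin(θ/2) = 0.631557/sin(84.3573°) = 0.634632
C = V + |VC|·bis = (-6.7399,-23.0649)
T_A = V + ((C−V)·d_A)·d_A = V + 0.0624·d_A = (-6.1407,-23.2644)
T_B = V + ((C−V)·d_B)·d_B = V + 0.0624·d_B = (-6.1913,-23.3778)
sweep = 180° − θ = 11.2854°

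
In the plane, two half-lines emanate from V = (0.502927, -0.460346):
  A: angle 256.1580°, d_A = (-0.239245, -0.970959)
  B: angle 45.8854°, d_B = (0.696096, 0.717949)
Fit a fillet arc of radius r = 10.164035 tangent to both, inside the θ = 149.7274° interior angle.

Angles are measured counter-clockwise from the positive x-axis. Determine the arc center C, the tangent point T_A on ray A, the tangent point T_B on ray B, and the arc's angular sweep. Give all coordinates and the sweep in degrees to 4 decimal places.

bisector direction at 331.0217° = (0.874803,-0.484478)
center distance |VC| = r/sin(θ/2) = 10.164035/sin(74.8637°) = 10.529325
C = V + |VC|·bis = (9.7140,-5.5616)
T_A = V + ((C−V)·d_A)·d_A = V + 2.7494·d_A = (-0.1548,-3.1299)
T_B = V + ((C−V)·d_B)·d_B = V + 2.7494·d_B = (2.4168,1.5136)
sweep = 180° − θ = 30.2726°

center=(9.7140,-5.5616) T_A=(-0.1548,-3.1299) T_B=(2.4168,1.5136) sweep=30.2726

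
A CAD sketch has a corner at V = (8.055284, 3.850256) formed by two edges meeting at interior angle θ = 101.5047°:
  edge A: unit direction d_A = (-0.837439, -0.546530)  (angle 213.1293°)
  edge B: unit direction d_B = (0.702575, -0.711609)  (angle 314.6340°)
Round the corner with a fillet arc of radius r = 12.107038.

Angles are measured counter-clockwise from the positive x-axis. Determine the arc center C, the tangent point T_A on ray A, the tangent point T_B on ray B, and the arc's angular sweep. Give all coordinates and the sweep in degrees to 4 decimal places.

center=(6.3890,-11.6944) T_A=(-0.2279,-1.5555) T_B=(15.0045,-3.1883) sweep=78.4953

bisector direction at 263.8817° = (-0.106583,-0.994304)
center distance |VC| = r/sin(θ/2) = 12.107038/sin(50.7523°) = 15.633713
C = V + |VC|·bis = (6.3890,-11.6944)
T_A = V + ((C−V)·d_A)·d_A = V + 9.8910·d_A = (-0.2279,-1.5555)
T_B = V + ((C−V)·d_B)·d_B = V + 9.8910·d_B = (15.0045,-3.1883)
sweep = 180° − θ = 78.4953°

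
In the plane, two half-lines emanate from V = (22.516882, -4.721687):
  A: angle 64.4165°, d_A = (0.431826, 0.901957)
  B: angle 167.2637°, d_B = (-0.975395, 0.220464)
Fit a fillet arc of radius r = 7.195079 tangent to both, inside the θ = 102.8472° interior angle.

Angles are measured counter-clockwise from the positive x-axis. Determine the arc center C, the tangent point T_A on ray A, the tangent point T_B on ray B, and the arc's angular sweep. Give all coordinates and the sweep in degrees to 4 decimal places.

bisector direction at 115.8401° = (-0.435861,0.900014)
center distance |VC| = r/sin(θ/2) = 7.195079/sin(51.4236°) = 9.203488
C = V + |VC|·bis = (18.5054,3.5616)
T_A = V + ((C−V)·d_A)·d_A = V + 5.7389·d_A = (24.9951,0.4546)
T_B = V + ((C−V)·d_B)·d_B = V + 5.7389·d_B = (16.9192,-3.4565)
sweep = 180° − θ = 77.1528°

center=(18.5054,3.5616) T_A=(24.9951,0.4546) T_B=(16.9192,-3.4565) sweep=77.1528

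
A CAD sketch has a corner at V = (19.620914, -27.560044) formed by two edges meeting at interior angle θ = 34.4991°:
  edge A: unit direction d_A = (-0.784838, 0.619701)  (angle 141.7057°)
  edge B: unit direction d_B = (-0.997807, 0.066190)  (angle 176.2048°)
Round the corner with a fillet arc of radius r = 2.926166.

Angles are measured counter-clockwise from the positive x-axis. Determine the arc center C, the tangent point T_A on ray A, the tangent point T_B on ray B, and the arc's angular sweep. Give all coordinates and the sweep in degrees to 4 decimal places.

center=(10.4112,-24.0165) T_A=(12.2246,-21.7199) T_B=(10.2175,-26.9363) sweep=145.5009

bisector direction at 158.9553° = (-0.933300,0.359097)
center distance |VC| = r/sin(θ/2) = 2.926166/sin(17.2495°) = 9.867891
C = V + |VC|·bis = (10.4112,-24.0165)
T_A = V + ((C−V)·d_A)·d_A = V + 9.4241·d_A = (12.2246,-21.7199)
T_B = V + ((C−V)·d_B)·d_B = V + 9.4241·d_B = (10.2175,-26.9363)
sweep = 180° − θ = 145.5009°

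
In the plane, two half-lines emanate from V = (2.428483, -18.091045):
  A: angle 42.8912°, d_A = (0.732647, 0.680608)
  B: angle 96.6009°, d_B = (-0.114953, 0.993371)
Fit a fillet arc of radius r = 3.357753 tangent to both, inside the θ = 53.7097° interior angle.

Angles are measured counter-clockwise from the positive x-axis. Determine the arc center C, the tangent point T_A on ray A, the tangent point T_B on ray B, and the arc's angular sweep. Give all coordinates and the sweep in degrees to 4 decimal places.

bisector direction at 69.7460° = (0.346182,0.938167)
center distance |VC| = r/sin(θ/2) = 3.357753/sin(26.8548°) = 7.433067
C = V + |VC|·bis = (5.0017,-11.1176)
T_A = V + ((C−V)·d_A)·d_A = V + 6.6314·d_A = (7.2870,-13.5776)
T_B = V + ((C−V)·d_B)·d_B = V + 6.6314·d_B = (1.6662,-11.5036)
sweep = 180° − θ = 126.2903°

center=(5.0017,-11.1176) T_A=(7.2870,-13.5776) T_B=(1.6662,-11.5036) sweep=126.2903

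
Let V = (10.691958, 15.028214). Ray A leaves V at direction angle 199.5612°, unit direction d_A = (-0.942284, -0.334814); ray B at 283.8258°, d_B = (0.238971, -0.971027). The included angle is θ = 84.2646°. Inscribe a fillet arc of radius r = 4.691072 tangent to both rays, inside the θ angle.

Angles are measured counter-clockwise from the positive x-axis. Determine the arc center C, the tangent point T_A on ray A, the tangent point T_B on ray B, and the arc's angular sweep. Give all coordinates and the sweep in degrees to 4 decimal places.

bisector direction at 241.6935° = (-0.474188,-0.880424)
center distance |VC| = r/sin(θ/2) = 4.691072/sin(42.1323°) = 6.992783
C = V + |VC|·bis = (7.3761,8.8716)
T_A = V + ((C−V)·d_A)·d_A = V + 5.1858·d_A = (5.8054,13.2919)
T_B = V + ((C−V)·d_B)·d_B = V + 5.1858·d_B = (11.9312,9.9926)
sweep = 180° − θ = 95.7354°

center=(7.3761,8.8716) T_A=(5.8054,13.2919) T_B=(11.9312,9.9926) sweep=95.7354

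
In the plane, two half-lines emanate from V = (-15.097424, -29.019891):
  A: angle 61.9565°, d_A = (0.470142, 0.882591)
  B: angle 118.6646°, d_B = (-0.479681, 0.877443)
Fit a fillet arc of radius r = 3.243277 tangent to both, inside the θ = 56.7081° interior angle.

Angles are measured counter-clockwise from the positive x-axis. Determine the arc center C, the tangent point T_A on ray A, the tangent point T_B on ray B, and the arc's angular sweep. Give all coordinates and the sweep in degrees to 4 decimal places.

bisector direction at 90.3106° = (-0.005420,0.999985)
center distance |VC| = r/sin(θ/2) = 3.243277/sin(28.3541°) = 6.829122
C = V + |VC|·bis = (-15.1344,-22.1909)
T_A = V + ((C−V)·d_A)·d_A = V + 6.0098·d_A = (-12.2720,-23.7157)
T_B = V + ((C−V)·d_B)·d_B = V + 6.0098·d_B = (-17.9802,-23.7466)
sweep = 180° − θ = 123.2919°

center=(-15.1344,-22.1909) T_A=(-12.2720,-23.7157) T_B=(-17.9802,-23.7466) sweep=123.2919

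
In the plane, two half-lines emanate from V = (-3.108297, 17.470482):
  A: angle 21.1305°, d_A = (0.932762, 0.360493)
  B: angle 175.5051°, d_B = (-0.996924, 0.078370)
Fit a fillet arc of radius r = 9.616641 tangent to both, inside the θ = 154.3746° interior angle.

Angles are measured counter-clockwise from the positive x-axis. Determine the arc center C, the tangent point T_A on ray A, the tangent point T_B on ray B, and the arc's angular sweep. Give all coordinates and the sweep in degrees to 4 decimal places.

center=(-4.5350,27.2289) T_A=(-1.0683,18.2589) T_B=(-5.2887,17.6419) sweep=25.6254

bisector direction at 98.3178° = (-0.144664,0.989481)
center distance |VC| = r/sin(θ/2) = 9.616641/sin(77.1873°) = 9.862208
C = V + |VC|·bis = (-4.5350,27.2289)
T_A = V + ((C−V)·d_A)·d_A = V + 2.1871·d_A = (-1.0683,18.2589)
T_B = V + ((C−V)·d_B)·d_B = V + 2.1871·d_B = (-5.2887,17.6419)
sweep = 180° − θ = 25.6254°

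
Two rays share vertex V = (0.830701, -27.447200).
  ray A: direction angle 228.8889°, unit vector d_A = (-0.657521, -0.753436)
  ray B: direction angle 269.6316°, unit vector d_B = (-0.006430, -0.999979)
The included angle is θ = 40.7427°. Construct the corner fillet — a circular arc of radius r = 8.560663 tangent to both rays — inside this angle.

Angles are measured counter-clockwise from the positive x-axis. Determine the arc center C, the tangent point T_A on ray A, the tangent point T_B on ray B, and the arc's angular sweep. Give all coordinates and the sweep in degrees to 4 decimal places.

center=(-7.8780,-50.4459) T_A=(-14.3279,-44.8171) T_B=(0.6825,-50.5009) sweep=139.2573

bisector direction at 249.2602° = (-0.354124,-0.935199)
center distance |VC| = r/sin(θ/2) = 8.560663/sin(20.3713°) = 24.592304
C = V + |VC|·bis = (-7.8780,-50.4459)
T_A = V + ((C−V)·d_A)·d_A = V + 23.0542·d_A = (-14.3279,-44.8171)
T_B = V + ((C−V)·d_B)·d_B = V + 23.0542·d_B = (0.6825,-50.5009)
sweep = 180° − θ = 139.2573°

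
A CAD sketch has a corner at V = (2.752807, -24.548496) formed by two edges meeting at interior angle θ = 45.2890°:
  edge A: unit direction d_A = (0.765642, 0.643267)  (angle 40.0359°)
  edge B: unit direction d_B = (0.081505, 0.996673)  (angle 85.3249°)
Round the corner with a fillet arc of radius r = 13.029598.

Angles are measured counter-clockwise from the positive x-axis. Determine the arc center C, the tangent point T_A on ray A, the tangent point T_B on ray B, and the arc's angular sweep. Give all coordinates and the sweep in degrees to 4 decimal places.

center=(18.2847,5.5188) T_A=(26.6662,-4.4572) T_B=(5.2985,6.5808) sweep=134.7110

bisector direction at 62.6804° = (0.458954,0.888460)
center distance |VC| = r/sin(θ/2) = 13.029598/sin(22.6445°) = 33.842036
C = V + |VC|·bis = (18.2847,5.5188)
T_A = V + ((C−V)·d_A)·d_A = V + 31.2332·d_A = (26.6662,-4.4572)
T_B = V + ((C−V)·d_B)·d_B = V + 31.2332·d_B = (5.2985,6.5808)
sweep = 180° − θ = 134.7110°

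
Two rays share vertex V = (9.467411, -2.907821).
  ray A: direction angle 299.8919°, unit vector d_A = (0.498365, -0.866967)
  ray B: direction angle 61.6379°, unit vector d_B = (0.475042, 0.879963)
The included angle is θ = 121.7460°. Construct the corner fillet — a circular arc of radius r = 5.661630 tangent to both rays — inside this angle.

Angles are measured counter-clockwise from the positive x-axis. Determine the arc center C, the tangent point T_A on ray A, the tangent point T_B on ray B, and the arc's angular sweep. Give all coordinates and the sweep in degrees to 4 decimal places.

bisector direction at 0.7649° = (0.999911,0.013350)
center distance |VC| = r/sin(θ/2) = 5.661630/sin(60.8730°) = 6.481227
C = V + |VC|·bis = (15.9481,-2.8213)
T_A = V + ((C−V)·d_A)·d_A = V + 3.1547·d_A = (11.0396,-5.6429)
T_B = V + ((C−V)·d_B)·d_B = V + 3.1547·d_B = (10.9660,-0.1318)
sweep = 180° − θ = 58.2540°

center=(15.9481,-2.8213) T_A=(11.0396,-5.6429) T_B=(10.9660,-0.1318) sweep=58.2540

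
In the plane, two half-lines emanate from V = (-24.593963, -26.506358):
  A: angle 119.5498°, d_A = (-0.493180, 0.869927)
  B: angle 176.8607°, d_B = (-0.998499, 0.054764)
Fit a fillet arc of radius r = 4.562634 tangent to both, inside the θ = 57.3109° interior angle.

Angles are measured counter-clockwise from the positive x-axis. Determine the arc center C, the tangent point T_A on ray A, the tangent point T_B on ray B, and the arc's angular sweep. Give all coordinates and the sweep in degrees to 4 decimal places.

bisector direction at 148.2053° = (-0.849941,0.526878)
center distance |VC| = r/sin(θ/2) = 4.562634/sin(28.6554°) = 9.514579
C = V + |VC|·bis = (-32.6808,-21.4933)
T_A = V + ((C−V)·d_A)·d_A = V + 8.3492·d_A = (-28.7116,-19.2431)
T_B = V + ((C−V)·d_B)·d_B = V + 8.3492·d_B = (-32.9307,-26.0491)
sweep = 180° − θ = 122.6891°

center=(-32.6808,-21.4933) T_A=(-28.7116,-19.2431) T_B=(-32.9307,-26.0491) sweep=122.6891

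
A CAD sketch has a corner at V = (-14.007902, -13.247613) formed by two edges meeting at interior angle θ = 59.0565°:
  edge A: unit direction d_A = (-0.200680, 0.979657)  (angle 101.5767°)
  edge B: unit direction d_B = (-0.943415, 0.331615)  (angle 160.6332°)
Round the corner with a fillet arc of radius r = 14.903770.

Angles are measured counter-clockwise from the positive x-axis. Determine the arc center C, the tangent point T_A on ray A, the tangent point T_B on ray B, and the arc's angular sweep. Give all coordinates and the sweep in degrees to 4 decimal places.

center=(-33.8888,9.5383) T_A=(-19.2882,12.5292) T_B=(-38.8311,-4.5222) sweep=120.9435

bisector direction at 131.1050° = (-0.657440,0.753507)
center distance |VC| = r/sin(θ/2) = 14.903770/sin(29.5282°) = 30.239810
C = V + |VC|·bis = (-33.8888,9.5383)
T_A = V + ((C−V)·d_A)·d_A = V + 26.3120·d_A = (-19.2882,12.5292)
T_B = V + ((C−V)·d_B)·d_B = V + 26.3120·d_B = (-38.8311,-4.5222)
sweep = 180° − θ = 120.9435°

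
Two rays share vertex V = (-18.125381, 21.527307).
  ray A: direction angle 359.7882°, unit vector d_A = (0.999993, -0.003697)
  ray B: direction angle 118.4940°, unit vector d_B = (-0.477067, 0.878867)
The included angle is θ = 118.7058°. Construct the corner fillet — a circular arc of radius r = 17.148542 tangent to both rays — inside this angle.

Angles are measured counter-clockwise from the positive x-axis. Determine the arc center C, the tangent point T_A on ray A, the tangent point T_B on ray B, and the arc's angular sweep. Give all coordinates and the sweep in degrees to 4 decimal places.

center=(-7.9014,38.6382) T_A=(-7.9648,21.4897) T_B=(-22.9727,30.4572) sweep=61.2942

bisector direction at 59.1411° = (0.512926,0.858433)
center distance |VC| = r/sin(θ/2) = 17.148542/sin(59.3529°) = 19.932672
C = V + |VC|·bis = (-7.9014,38.6382)
T_A = V + ((C−V)·d_A)·d_A = V + 10.1607·d_A = (-7.9648,21.4897)
T_B = V + ((C−V)·d_B)·d_B = V + 10.1607·d_B = (-22.9727,30.4572)
sweep = 180° − θ = 61.2942°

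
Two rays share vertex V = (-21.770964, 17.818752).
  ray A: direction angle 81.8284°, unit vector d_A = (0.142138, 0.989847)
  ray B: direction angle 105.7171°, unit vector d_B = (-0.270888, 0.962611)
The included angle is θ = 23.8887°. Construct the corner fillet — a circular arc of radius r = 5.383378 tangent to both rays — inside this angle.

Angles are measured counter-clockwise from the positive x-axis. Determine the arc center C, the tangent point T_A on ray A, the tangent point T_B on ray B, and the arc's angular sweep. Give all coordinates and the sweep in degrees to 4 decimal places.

center=(-23.4825,43.7739) T_A=(-18.1538,43.0087) T_B=(-28.6646,42.3156) sweep=156.1113

bisector direction at 93.7728° = (-0.065799,0.997833)
center distance |VC| = r/sin(θ/2) = 5.383378/sin(11.9444°) = 26.011490
C = V + |VC|·bis = (-23.4825,43.7739)
T_A = V + ((C−V)·d_A)·d_A = V + 25.4483·d_A = (-18.1538,43.0087)
T_B = V + ((C−V)·d_B)·d_B = V + 25.4483·d_B = (-28.6646,42.3156)
sweep = 180° − θ = 156.1113°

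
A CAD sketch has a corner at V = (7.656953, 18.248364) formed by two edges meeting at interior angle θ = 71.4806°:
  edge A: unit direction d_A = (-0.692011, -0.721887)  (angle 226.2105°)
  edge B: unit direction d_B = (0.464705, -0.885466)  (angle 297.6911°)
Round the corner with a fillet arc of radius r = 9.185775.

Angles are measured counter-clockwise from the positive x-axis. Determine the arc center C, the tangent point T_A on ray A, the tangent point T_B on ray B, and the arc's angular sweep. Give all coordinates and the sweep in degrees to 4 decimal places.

center=(5.4549,2.6773) T_A=(-1.1762,9.0339) T_B=(13.5886,6.9459) sweep=108.5194

bisector direction at 261.9508° = (-0.140023,-0.990148)
center distance |VC| = r/sin(θ/2) = 9.185775/sin(35.7403°) = 15.726044
C = V + |VC|·bis = (5.4549,2.6773)
T_A = V + ((C−V)·d_A)·d_A = V + 12.7644·d_A = (-1.1762,9.0339)
T_B = V + ((C−V)·d_B)·d_B = V + 12.7644·d_B = (13.5886,6.9459)
sweep = 180° − θ = 108.5194°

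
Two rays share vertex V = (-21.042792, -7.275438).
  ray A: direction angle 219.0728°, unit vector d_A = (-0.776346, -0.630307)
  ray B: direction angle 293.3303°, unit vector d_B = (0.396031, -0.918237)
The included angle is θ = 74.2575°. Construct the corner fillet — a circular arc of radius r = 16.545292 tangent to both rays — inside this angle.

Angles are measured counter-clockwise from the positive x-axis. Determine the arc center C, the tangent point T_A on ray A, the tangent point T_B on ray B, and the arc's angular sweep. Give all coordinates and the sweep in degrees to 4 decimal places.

center=(-27.5804,-33.8950) T_A=(-38.0090,-21.0502) T_B=(-12.3879,-27.3426) sweep=105.7425

bisector direction at 256.2015° = (-0.238507,-0.971141)
center distance |VC| = r/sin(θ/2) = 16.545292/sin(37.1287°) = 27.410652
C = V + |VC|·bis = (-27.5804,-33.8950)
T_A = V + ((C−V)·d_A)·d_A = V + 21.8540·d_A = (-38.0090,-21.0502)
T_B = V + ((C−V)·d_B)·d_B = V + 21.8540·d_B = (-12.3879,-27.3426)
sweep = 180° − θ = 105.7425°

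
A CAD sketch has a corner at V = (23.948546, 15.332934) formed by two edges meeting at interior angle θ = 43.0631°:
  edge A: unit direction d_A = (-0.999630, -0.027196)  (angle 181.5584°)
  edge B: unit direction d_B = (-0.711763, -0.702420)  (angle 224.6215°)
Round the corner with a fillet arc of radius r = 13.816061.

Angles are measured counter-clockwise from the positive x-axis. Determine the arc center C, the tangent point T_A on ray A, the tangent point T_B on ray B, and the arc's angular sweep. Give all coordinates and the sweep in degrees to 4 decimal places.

center=(-10.6803,0.5697) T_A=(-11.0561,14.3806) T_B=(-0.9756,-9.2641) sweep=136.9369

bisector direction at 203.0900° = (-0.919890,-0.392176)
center distance |VC| = r/sin(θ/2) = 13.816061/sin(21.5315°) = 37.644557
C = V + |VC|·bis = (-10.6803,0.5697)
T_A = V + ((C−V)·d_A)·d_A = V + 35.0176·d_A = (-11.0561,14.3806)
T_B = V + ((C−V)·d_B)·d_B = V + 35.0176·d_B = (-0.9756,-9.2641)
sweep = 180° − θ = 136.9369°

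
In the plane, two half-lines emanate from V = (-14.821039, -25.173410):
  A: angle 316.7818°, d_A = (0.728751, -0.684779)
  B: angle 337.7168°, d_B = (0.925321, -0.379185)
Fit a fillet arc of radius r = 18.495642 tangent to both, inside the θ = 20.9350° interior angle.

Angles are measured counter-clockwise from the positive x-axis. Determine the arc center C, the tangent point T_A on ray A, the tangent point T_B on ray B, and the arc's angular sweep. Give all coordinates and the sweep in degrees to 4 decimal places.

bisector direction at 327.2493° = (0.841032,-0.540985)
center distance |VC| = r/sin(θ/2) = 18.495642/sin(10.4675°) = 101.804655
C = V + |VC|·bis = (70.8000,-80.2482)
T_A = V + ((C−V)·d_A)·d_A = V + 100.1104·d_A = (58.1346,-93.7269)
T_B = V + ((C−V)·d_B)·d_B = V + 100.1104·d_B = (77.8132,-63.1338)
sweep = 180° − θ = 159.0650°

center=(70.8000,-80.2482) T_A=(58.1346,-93.7269) T_B=(77.8132,-63.1338) sweep=159.0650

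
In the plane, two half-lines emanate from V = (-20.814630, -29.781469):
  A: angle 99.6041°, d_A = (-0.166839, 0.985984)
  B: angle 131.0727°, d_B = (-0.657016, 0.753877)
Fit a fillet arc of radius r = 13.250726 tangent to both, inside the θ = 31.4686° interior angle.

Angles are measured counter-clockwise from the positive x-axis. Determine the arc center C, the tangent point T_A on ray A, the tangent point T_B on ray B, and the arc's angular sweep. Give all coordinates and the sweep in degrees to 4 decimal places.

bisector direction at 115.3384° = (-0.427964,0.903796)
center distance |VC| = r/sin(θ/2) = 13.250726/sin(15.7343°) = 48.863805
C = V + |VC|·bis = (-41.7266,14.3814)
T_A = V + ((C−V)·d_A)·d_A = V + 47.0329·d_A = (-28.6616,16.5922)
T_B = V + ((C−V)·d_B)·d_B = V + 47.0329·d_B = (-51.7160,5.6755)
sweep = 180° − θ = 148.5314°

center=(-41.7266,14.3814) T_A=(-28.6616,16.5922) T_B=(-51.7160,5.6755) sweep=148.5314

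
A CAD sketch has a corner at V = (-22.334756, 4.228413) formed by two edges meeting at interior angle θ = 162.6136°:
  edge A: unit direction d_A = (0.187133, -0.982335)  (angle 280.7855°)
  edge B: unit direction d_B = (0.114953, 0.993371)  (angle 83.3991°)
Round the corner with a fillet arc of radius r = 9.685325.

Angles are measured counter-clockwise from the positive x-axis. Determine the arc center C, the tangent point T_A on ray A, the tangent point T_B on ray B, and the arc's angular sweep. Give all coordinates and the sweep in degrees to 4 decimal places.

center=(-12.5434,4.5861) T_A=(-22.0576,2.7737) T_B=(-22.1645,5.6995) sweep=17.3864

bisector direction at 2.0923° = (0.999333,0.036509)
center distance |VC| = r/sin(θ/2) = 9.685325/sin(81.3068°) = 9.797885
C = V + |VC|·bis = (-12.5434,4.5861)
T_A = V + ((C−V)·d_A)·d_A = V + 1.4809·d_A = (-22.0576,2.7737)
T_B = V + ((C−V)·d_B)·d_B = V + 1.4809·d_B = (-22.1645,5.6995)
sweep = 180° − θ = 17.3864°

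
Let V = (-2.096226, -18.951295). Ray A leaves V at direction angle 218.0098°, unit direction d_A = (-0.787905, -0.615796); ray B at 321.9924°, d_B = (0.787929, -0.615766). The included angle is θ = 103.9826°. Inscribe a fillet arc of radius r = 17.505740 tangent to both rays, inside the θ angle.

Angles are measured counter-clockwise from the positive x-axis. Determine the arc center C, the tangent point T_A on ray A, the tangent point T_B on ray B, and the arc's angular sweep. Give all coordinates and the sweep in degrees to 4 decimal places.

center=(-2.0958,-41.1690) T_A=(-12.8758,-27.3762) T_B=(8.6836,-27.3758) sweep=76.0174

bisector direction at 270.0011° = (0.000019,-1.000000)
center distance |VC| = r/sin(θ/2) = 17.505740/sin(51.9913°) = 22.217739
C = V + |VC|·bis = (-2.0958,-41.1690)
T_A = V + ((C−V)·d_A)·d_A = V + 13.6813·d_A = (-12.8758,-27.3762)
T_B = V + ((C−V)·d_B)·d_B = V + 13.6813·d_B = (8.6836,-27.3758)
sweep = 180° − θ = 76.0174°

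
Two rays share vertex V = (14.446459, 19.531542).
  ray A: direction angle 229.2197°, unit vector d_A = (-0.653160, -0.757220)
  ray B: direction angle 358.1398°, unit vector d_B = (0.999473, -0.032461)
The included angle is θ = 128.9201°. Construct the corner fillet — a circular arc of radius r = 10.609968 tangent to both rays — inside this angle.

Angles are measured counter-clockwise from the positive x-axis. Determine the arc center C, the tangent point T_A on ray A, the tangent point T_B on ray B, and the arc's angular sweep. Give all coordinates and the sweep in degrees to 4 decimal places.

bisector direction at 293.6797° = (0.401624,-0.915805)
center distance |VC| = r/sin(θ/2) = 10.609968/sin(64.4600°) = 11.759000
C = V + |VC|·bis = (19.1692,8.7626)
T_A = V + ((C−V)·d_A)·d_A = V + 5.0698·d_A = (11.1351,15.6926)
T_B = V + ((C−V)·d_B)·d_B = V + 5.0698·d_B = (19.5136,19.3670)
sweep = 180° − θ = 51.0799°

center=(19.1692,8.7626) T_A=(11.1351,15.6926) T_B=(19.5136,19.3670) sweep=51.0799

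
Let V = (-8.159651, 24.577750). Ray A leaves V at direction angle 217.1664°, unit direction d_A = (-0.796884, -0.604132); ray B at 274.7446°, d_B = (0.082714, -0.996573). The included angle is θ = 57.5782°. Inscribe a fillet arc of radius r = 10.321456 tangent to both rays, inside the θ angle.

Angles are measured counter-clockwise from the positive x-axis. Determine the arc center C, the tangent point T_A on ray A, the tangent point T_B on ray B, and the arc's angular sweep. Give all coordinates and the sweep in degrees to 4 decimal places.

center=(-16.8921,5.0053) T_A=(-23.1276,13.2303) T_B=(-6.6060,5.8590) sweep=122.4218

bisector direction at 245.9555° = (-0.407446,-0.913229)
center distance |VC| = r/sin(θ/2) = 10.321456/sin(28.7891°) = 21.432175
C = V + |VC|·bis = (-16.8921,5.0053)
T_A = V + ((C−V)·d_A)·d_A = V + 18.7831·d_A = (-23.1276,13.2303)
T_B = V + ((C−V)·d_B)·d_B = V + 18.7831·d_B = (-6.6060,5.8590)
sweep = 180° − θ = 122.4218°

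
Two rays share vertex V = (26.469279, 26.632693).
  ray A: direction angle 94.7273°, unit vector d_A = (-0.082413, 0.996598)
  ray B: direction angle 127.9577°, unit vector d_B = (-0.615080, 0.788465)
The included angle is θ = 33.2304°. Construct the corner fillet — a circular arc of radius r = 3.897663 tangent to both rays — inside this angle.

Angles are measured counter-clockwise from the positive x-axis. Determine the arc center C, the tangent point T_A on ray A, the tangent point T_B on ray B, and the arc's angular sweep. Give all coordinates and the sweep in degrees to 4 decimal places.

center=(21.5084,39.3288) T_A=(25.3928,39.6501) T_B=(18.4352,36.9315) sweep=146.7696

bisector direction at 111.3425° = (-0.363942,0.931422)
center distance |VC| = r/sin(θ/2) = 3.897663/sin(16.6152°) = 13.630928
C = V + |VC|·bis = (21.5084,39.3288)
T_A = V + ((C−V)·d_A)·d_A = V + 13.0618·d_A = (25.3928,39.6501)
T_B = V + ((C−V)·d_B)·d_B = V + 13.0618·d_B = (18.4352,36.9315)
sweep = 180° − θ = 146.7696°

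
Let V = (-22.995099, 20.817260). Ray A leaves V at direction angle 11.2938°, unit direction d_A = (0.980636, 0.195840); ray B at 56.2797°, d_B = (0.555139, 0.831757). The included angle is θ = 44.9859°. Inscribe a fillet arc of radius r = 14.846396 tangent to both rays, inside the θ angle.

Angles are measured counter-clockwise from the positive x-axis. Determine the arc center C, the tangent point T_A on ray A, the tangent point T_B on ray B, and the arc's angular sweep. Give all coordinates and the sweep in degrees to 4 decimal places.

center=(9.2579,42.3980) T_A=(12.1655,27.8391) T_B=(-3.0907,50.6398) sweep=135.0141

bisector direction at 33.7868° = (0.831113,0.556103)
center distance |VC| = r/sin(θ/2) = 14.846396/sin(22.4930°) = 38.807031
C = V + |VC|·bis = (9.2579,42.3980)
T_A = V + ((C−V)·d_A)·d_A = V + 35.8548·d_A = (12.1655,27.8391)
T_B = V + ((C−V)·d_B)·d_B = V + 35.8548·d_B = (-3.0907,50.6398)
sweep = 180° − θ = 135.0141°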